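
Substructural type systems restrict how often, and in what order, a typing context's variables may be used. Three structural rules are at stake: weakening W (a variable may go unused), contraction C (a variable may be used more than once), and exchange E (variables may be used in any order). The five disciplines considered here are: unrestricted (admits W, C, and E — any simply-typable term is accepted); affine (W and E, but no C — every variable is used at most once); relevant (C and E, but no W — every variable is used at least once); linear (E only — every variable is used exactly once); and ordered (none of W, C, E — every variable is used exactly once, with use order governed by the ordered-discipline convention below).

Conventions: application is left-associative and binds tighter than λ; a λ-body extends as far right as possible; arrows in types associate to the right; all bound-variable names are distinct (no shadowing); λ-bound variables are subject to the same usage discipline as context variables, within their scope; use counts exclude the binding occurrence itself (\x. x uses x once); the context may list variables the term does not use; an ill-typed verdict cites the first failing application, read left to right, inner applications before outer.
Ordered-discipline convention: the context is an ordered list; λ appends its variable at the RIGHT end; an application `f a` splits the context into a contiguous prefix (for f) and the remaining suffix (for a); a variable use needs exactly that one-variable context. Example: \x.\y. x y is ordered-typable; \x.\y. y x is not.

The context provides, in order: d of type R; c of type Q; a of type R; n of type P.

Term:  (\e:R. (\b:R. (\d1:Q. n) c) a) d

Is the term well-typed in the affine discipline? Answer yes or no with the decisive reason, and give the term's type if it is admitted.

yes — d, c, a, n, e, b, d1: no repeats, contraction unneeded; term : P
use counts: d=1, c=1, a=1, n=1, e [bound]=0, b [bound]=0, d1 [bound]=0
use order (left to right): n, c, a, d
typing: well-typed at P
all disciplines: ordered ✗ | linear ✗ | affine ✓ | relevant ✗ | unrestricted ✓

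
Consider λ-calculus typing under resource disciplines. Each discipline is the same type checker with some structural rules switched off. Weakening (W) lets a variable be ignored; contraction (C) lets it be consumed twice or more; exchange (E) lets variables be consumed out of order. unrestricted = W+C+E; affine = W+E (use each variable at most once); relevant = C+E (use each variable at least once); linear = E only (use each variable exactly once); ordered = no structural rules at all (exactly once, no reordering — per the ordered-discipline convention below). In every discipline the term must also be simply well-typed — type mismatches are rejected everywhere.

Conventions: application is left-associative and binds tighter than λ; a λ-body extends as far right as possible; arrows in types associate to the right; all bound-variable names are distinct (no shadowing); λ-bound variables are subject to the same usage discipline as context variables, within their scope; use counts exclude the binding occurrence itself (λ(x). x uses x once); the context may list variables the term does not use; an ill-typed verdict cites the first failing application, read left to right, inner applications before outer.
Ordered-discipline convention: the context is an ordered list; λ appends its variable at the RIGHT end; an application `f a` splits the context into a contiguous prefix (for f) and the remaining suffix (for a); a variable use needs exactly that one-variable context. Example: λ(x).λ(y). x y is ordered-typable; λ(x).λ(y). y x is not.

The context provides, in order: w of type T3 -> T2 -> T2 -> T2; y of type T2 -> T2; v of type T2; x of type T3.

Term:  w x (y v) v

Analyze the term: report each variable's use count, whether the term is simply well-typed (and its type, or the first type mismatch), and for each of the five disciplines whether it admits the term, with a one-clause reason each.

counts: w: 1; y: 1; v: 2; x: 1
uses in reading order: w, x, y, v, v
typing: the term checks, with type T2
ordered: ✗ — v ×2 used more than once (contraction)
linear: ✗ — v ×2 used more than once (contraction)
affine: ✗ — v ×2 used more than once (contraction)
relevant: ✓ — none of w, y, v, x goes unused
unrestricted: ✓ — simply typable at T2; W, C, E all held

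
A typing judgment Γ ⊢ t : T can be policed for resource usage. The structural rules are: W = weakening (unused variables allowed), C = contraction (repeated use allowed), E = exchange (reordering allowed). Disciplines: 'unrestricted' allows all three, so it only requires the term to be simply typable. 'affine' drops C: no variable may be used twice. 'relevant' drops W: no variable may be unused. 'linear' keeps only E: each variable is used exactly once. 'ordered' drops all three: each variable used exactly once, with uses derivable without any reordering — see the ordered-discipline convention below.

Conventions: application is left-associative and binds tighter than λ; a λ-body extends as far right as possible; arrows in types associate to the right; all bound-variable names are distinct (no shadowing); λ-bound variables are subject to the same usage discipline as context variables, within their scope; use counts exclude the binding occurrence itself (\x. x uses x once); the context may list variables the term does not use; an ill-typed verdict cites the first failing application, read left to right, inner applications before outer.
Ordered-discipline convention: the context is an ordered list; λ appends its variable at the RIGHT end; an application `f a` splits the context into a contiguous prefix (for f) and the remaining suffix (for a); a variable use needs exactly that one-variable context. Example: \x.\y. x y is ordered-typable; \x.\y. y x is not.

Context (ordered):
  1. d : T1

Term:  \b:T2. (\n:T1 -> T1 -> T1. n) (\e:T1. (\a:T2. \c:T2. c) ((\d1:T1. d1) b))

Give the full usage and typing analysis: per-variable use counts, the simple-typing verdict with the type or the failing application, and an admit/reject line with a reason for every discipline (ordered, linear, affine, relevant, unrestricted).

usage: d=0, b (bound)=1, n (bound)=1, e (bound)=0, a (bound)=0, c (bound)=1, d1 (bound)=1
order of uses: n, c, d1, b
typing: ill-typed: argument of type T2 where T1 is required
ordered ✗ (not simply typable)
linear ✗ (fails simple typing)
affine ✗ (a type mismatch blocks all five)
relevant ✗ (the type mismatch rejects it)
unrestricted ✗ (not simply typable)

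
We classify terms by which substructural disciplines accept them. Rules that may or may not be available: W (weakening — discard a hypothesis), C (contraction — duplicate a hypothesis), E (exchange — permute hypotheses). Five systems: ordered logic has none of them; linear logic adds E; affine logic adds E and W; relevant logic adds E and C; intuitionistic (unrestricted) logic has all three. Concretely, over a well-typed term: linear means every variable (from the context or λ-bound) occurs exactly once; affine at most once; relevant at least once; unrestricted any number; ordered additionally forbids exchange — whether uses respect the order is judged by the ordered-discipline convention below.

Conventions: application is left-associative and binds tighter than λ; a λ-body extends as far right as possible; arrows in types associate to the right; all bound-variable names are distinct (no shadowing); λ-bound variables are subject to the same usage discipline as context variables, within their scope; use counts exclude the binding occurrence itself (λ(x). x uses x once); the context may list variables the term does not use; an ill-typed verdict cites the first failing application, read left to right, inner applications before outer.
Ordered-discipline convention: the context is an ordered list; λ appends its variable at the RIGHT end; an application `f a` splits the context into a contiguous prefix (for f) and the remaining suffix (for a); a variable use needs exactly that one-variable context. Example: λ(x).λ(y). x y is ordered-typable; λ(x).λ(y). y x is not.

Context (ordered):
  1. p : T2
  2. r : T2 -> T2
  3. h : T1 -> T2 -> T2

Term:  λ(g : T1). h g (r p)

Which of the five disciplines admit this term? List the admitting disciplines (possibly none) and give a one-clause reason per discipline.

admitting disciplines: linear, affine, relevant, unrestricted
usage: p: 1, r: 1, h: 1, g (bound): 1
left-to-right use order: h, g, r, p
typing: well-typed — term : T1 -> T2
ordered ✗ (no ordered split (uses run h, g, r, p))
linear ✓ (each of p, r, h, g used exactly once)
affine ✓ (at most one use each (p, r, h, g))
relevant ✓ (p, r, h, g: all used, weakening unneeded)
unrestricted ✓ (simply typable at T1 -> T2; W, C, E all held)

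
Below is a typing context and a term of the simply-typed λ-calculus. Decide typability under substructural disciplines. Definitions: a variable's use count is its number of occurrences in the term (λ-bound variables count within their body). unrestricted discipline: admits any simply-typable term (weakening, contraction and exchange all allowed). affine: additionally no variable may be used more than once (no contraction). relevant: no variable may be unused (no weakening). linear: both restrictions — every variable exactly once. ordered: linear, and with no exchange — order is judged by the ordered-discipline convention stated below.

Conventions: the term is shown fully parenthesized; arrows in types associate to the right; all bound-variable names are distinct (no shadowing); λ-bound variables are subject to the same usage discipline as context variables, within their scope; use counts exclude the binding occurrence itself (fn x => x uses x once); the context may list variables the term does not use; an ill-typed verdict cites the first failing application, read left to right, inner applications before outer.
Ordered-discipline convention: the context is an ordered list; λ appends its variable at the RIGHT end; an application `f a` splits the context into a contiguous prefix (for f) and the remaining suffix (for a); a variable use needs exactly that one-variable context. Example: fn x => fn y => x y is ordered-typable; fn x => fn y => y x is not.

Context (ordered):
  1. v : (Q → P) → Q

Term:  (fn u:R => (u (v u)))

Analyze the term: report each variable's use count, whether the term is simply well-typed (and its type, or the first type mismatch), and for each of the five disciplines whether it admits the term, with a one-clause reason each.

use counts: v: 1; u (bound): 2
left-to-right use order: u, v, u
typing: ill-typed: a function awaiting Q → P gets R
ordered: ✗ — fails simple typing
linear: ✗ — a type mismatch blocks all five
affine: ✗ — the type mismatch rejects it
relevant: ✗ — not simply typable
unrestricted: ✗ — fails simple typing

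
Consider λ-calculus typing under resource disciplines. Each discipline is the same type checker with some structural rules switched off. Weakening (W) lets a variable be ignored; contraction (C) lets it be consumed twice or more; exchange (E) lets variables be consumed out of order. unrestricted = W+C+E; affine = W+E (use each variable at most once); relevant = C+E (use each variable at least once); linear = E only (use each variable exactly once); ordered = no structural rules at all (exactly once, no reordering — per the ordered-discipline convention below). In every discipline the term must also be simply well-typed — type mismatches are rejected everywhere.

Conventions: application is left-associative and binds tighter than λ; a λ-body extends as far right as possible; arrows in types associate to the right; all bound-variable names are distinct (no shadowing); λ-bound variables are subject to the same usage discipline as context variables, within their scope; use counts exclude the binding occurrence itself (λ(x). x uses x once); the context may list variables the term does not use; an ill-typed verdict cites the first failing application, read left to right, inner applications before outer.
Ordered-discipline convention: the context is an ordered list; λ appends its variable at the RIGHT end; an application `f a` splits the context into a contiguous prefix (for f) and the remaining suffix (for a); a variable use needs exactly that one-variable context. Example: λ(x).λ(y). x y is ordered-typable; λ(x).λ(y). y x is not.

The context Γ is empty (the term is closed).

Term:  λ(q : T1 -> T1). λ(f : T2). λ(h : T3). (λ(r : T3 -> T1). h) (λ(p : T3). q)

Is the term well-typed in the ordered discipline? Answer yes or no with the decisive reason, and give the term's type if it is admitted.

no — not simply typable
usage: q [bound]: 1×; f [bound]: 0×; h [bound]: 1×; r [bound]: 0×; p [bound]: 0×
use order (left to right): h, q
typing: ill-typed: argument of type T3 -> T1 -> T1 where T3 -> T1 is required
across the five disciplines: ordered ✗ · linear ✗ · affine ✗ · relevant ✗ · unrestricted ✗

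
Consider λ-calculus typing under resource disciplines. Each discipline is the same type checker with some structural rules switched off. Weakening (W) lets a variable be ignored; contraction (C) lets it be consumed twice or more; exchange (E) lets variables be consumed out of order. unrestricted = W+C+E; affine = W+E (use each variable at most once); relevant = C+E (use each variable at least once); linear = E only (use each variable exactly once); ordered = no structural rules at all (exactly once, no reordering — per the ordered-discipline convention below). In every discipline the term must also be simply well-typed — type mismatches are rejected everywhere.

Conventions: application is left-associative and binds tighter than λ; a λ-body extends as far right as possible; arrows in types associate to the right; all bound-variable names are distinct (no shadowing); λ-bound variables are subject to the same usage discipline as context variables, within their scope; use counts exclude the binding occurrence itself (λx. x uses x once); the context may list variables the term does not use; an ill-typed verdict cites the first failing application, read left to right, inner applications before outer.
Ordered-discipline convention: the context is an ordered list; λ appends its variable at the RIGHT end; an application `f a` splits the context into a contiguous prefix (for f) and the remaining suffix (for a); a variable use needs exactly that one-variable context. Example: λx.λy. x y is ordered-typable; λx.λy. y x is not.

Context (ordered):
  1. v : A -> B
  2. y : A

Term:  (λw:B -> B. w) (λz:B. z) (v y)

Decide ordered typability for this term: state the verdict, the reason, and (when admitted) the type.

yes — one use each (v, y, w, z); ordered split holds; term : B
use counts: v ×1; y ×1; w (λ-bound) ×1; z (λ-bound) ×1
order of uses: w, z, v, y
typing: the term checks, with type B
across the five disciplines: ordered ✓; linear ✓; affine ✓; relevant ✓; unrestricted ✓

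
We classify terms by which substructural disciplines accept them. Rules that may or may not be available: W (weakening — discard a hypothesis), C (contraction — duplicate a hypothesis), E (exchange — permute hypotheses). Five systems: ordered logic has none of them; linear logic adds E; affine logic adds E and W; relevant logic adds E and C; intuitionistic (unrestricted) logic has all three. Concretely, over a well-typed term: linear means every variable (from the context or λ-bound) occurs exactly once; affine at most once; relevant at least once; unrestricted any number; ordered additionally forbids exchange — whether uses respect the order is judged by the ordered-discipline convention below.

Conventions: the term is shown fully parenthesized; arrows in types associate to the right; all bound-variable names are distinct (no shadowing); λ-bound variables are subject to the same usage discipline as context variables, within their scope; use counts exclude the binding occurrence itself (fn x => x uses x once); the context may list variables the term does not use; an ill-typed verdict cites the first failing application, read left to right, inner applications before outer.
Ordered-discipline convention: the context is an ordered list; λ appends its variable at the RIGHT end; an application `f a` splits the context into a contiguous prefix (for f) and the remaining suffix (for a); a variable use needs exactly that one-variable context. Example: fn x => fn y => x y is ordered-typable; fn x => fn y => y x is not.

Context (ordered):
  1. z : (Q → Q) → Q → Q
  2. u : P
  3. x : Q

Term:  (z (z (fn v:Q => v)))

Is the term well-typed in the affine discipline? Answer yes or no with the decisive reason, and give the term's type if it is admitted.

no — z ×2 used more than once (contraction)
usage: z: 2; u: 0; x: 0; v (λ-bound): 1
uses in reading order: z, z, v
typing: well-typed — term : Q → Q
across the five disciplines: ordered ✗ | linear ✗ | affine ✗ | relevant ✗ | unrestricted ✓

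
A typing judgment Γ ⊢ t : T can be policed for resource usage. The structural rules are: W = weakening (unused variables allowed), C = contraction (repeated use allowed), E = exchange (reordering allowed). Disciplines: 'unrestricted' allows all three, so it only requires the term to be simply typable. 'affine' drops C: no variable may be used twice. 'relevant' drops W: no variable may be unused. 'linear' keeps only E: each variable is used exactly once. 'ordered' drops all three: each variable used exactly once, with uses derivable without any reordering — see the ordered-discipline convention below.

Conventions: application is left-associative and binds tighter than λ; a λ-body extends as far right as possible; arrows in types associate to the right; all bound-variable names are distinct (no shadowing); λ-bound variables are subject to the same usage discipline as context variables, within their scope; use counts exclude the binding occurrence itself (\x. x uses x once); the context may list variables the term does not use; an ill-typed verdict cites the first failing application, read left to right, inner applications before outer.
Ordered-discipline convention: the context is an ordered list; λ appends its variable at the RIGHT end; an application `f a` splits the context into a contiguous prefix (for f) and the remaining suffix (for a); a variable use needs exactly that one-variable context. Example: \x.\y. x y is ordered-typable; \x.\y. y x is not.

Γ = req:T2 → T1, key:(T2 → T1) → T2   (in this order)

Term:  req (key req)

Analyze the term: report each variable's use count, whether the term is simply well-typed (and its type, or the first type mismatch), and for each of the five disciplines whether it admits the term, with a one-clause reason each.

use counts: req: 2×; key: 1×
order of uses: req, key, req
typing: well-typed at T1
ordered: ✗ — req ×2 used more than once (contraction)
linear: ✗ — req ×2 used more than once (contraction)
affine: ✗ — req ×2 used more than once (contraction)
relevant: ✓ — req, key: all used, weakening unneeded
unrestricted: ✓ — typability at T1 is all that's needed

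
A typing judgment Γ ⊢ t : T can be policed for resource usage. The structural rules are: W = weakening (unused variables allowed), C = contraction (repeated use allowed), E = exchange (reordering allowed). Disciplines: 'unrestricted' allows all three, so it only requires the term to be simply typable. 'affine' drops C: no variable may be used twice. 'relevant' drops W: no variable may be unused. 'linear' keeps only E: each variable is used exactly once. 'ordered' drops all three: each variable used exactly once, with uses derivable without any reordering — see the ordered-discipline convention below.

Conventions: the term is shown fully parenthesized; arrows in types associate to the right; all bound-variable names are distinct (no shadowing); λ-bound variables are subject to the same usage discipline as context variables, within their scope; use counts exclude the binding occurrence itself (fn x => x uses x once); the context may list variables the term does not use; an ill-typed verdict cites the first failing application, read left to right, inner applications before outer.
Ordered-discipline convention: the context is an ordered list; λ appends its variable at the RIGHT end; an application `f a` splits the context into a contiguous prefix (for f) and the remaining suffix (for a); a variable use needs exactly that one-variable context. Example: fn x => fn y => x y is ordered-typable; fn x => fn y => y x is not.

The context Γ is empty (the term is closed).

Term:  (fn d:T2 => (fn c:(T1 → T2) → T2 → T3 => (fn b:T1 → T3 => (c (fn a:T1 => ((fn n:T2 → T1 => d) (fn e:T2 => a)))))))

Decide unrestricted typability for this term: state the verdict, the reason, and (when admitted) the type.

yes — well-typed at T2 → ((T1 → T2) → T2 → T3) → (T1 → T3) → T2 → T3; no restrictions here; term : T2 → ((T1 → T2) → T2 → T3) → (T1 → T3) → T2 → T3
variable uses: d (λ-bound)=1; c (λ-bound)=1; b (λ-bound)=0; a (λ-bound)=1; n (λ-bound)=0; e (λ-bound)=0
left-to-right use order: c, d, a
typing: ✓ — T2 → ((T1 → T2) → T2 → T3) → (T1 → T3) → T2 → T3
across the five disciplines: ordered ✗ · linear ✗ · affine ✓ · relevant ✗ · unrestricted ✓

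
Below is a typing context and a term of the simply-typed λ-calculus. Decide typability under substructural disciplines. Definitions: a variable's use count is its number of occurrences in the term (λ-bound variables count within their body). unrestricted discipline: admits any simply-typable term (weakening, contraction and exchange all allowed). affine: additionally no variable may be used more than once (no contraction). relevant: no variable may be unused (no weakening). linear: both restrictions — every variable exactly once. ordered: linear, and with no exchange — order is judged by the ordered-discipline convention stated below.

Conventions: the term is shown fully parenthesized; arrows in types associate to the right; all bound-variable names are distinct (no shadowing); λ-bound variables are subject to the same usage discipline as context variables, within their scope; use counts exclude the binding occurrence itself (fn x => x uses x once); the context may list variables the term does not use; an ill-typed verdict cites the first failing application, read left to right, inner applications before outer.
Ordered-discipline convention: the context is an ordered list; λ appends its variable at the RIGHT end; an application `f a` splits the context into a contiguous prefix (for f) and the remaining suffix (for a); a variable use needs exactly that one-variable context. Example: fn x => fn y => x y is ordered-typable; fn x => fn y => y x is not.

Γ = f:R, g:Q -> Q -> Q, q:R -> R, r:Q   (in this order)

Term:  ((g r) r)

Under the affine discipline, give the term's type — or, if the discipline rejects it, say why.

not well-typed under affine — r ×2 used more than once (contraction)
counts: f: 0; g: 1; q: 0; r: 2
use order (left to right): g, r, r
typing: well-typed — term : Q
across the five disciplines: ordered ✗ | linear ✗ | affine ✗ | relevant ✗ | unrestricted ✓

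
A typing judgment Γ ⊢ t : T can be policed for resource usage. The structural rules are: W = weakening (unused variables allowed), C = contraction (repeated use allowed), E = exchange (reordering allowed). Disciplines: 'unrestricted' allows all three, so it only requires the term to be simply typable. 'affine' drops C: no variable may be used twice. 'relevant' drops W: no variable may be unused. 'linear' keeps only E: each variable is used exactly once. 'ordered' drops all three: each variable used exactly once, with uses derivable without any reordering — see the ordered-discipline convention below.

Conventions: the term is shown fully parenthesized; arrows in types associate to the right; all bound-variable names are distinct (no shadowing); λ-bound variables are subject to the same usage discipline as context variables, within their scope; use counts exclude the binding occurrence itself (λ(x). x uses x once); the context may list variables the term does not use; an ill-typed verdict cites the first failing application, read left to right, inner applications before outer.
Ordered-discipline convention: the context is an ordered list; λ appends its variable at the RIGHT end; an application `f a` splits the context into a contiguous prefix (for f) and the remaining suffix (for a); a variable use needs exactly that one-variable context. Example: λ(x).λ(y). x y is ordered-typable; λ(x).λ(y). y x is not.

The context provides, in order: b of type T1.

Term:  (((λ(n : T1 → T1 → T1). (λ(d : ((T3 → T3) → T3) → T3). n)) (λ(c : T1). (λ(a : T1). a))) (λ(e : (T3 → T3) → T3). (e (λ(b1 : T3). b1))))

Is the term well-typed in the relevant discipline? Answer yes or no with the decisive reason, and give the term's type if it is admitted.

no — b, d, c left unused
variable uses: b: 0; n [bound]: 1; d [bound]: 0; c [bound]: 0; a [bound]: 1; e [bound]: 1; b1 [bound]: 1
order of uses: n, a, e, b1
typing: well-typed at T1 → T1 → T1
summary: ordered ✗ | linear ✗ | affine ✓ | relevant ✗ | unrestricted ✓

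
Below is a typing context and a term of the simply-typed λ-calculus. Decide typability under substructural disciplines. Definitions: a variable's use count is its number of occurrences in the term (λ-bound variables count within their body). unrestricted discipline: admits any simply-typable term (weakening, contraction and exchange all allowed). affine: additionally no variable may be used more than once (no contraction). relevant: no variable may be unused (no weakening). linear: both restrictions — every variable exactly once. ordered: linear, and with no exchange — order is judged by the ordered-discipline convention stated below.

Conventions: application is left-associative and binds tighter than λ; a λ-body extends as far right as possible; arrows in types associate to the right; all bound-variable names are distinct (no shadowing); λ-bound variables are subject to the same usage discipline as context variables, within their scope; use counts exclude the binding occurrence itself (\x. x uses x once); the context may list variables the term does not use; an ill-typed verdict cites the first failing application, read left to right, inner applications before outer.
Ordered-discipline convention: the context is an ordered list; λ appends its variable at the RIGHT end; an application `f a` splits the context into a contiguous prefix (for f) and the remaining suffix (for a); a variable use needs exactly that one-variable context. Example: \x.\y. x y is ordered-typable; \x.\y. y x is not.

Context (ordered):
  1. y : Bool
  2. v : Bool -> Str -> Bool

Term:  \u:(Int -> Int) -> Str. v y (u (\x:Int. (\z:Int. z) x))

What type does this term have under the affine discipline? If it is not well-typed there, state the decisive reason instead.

term : ((Int -> Int) -> Str) -> Bool
use counts: y ×1, v ×1, u (λ-bound) ×1, x (λ-bound) ×1, z (λ-bound) ×1
left-to-right use order: v, y, u, z, x
typing: the term checks, with type ((Int -> Int) -> Str) -> Bool
across the five disciplines: ordered ✗; linear ✓; affine ✓; relevant ✓; unrestricted ✓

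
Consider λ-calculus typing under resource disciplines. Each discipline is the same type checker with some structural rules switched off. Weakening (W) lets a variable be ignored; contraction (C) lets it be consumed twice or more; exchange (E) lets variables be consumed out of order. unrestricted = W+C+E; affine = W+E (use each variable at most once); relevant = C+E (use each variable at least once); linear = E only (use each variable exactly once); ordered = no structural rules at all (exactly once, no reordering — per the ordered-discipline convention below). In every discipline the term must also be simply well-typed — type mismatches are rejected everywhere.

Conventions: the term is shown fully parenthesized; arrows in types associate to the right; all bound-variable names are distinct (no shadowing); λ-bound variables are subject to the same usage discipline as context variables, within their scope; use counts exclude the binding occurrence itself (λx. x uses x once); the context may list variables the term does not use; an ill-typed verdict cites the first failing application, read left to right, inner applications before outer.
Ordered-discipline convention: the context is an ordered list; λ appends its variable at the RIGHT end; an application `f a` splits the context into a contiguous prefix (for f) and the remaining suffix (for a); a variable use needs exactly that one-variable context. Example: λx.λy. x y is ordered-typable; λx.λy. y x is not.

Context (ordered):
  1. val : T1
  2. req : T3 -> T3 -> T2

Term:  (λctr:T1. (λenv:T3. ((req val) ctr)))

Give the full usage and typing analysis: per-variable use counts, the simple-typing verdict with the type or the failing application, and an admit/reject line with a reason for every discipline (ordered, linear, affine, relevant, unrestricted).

usage: val: 1×, req: 1×, ctr [bound]: 1×, env [bound]: 0×
uses in reading order: req, val, ctr
typing: ill-typed: an argument T1 mismatches the expected T3
ordered: ✗, fails simple typing
linear: ✗, a type mismatch blocks all five
affine: ✗, the type mismatch rejects it
relevant: ✗, not simply typable
unrestricted: ✗, fails simple typing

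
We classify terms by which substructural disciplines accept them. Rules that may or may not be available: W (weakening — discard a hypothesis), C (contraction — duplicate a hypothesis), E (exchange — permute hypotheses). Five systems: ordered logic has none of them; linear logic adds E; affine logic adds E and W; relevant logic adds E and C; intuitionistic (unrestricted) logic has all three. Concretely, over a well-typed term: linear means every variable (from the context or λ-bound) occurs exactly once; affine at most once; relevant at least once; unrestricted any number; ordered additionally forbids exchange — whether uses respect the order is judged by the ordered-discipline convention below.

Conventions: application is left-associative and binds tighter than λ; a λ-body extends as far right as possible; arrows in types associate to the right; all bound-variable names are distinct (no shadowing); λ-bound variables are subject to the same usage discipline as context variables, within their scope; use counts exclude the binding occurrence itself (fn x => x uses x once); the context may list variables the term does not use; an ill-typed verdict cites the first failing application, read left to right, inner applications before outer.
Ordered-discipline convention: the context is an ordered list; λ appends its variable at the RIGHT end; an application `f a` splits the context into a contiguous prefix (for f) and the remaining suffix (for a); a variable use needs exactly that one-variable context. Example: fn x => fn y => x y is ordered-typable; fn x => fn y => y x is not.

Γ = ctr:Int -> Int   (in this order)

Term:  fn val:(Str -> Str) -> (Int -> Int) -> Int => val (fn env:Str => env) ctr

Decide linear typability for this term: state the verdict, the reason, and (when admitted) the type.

yes — each of ctr, val, env used exactly once; term : ((Str -> Str) -> (Int -> Int) -> Int) -> Int
use counts: ctr=1, val (λ-bound)=1, env (λ-bound)=1
left-to-right use order: val, env, ctr
typing: ✓ — ((Str -> Str) -> (Int -> Int) -> Int) -> Int
all disciplines: ordered ✗ · linear ✓ · affine ✓ · relevant ✓ · unrestricted ✓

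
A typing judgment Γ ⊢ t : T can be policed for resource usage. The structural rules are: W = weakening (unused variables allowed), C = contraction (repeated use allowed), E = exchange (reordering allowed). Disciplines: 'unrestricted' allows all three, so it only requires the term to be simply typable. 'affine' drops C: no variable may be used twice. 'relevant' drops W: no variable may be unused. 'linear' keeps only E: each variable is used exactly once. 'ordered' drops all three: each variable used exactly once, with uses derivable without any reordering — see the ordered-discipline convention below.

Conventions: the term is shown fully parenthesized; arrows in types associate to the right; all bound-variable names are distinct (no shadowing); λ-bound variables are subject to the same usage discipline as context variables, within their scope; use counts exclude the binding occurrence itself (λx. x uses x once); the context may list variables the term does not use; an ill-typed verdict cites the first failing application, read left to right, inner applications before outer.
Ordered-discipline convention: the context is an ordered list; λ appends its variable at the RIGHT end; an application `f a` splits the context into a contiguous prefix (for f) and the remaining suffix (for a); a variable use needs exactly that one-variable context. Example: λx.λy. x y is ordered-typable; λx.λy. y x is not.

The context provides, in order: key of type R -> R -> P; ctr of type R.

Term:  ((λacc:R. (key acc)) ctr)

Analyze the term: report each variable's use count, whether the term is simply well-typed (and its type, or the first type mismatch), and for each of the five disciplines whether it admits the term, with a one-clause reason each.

usage: key=1; ctr=1; acc (λ-bound)=1
order of uses: key, acc, ctr
typing: ✓ — R -> P
ordered: ✓, key, ctr, acc once each; derivable with no W/C/E
linear: ✓, single use per variable (key, ctr, acc)
affine: ✓, none of key, ctr, acc used more than once
relevant: ✓, key, ctr, acc: all used, weakening unneeded
unrestricted: ✓, type-checks (R -> P) and nothing is barred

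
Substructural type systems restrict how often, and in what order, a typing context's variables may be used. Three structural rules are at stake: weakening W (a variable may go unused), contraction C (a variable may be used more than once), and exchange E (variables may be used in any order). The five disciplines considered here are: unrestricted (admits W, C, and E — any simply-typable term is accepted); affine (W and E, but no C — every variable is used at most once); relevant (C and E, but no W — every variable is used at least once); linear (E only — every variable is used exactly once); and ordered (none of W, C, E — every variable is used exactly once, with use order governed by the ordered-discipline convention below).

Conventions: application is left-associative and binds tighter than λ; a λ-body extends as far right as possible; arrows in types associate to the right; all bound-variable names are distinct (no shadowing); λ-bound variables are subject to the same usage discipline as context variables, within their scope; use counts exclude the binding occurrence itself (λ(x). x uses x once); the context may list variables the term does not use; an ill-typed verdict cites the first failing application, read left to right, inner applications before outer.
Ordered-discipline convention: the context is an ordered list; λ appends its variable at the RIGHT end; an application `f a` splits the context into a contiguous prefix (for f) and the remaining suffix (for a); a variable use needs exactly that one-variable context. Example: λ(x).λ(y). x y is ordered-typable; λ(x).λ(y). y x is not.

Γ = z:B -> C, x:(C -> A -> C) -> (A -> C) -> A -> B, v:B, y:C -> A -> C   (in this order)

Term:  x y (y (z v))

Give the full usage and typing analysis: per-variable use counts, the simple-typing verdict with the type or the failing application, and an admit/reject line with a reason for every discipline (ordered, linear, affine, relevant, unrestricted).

use counts: z: 1×, x: 1×, v: 1×, y: 2×
use order (left to right): x, y, y, z, v
typing: well-typed — term : A -> B
ordered ✗ (uses contraction: y ×2)
linear ✗ (uses contraction: y ×2)
affine ✗ (uses contraction: y ×2)
relevant ✓ (none of z, x, v, y goes unused)
unrestricted ✓ (type-checks (A -> B) and nothing is barred)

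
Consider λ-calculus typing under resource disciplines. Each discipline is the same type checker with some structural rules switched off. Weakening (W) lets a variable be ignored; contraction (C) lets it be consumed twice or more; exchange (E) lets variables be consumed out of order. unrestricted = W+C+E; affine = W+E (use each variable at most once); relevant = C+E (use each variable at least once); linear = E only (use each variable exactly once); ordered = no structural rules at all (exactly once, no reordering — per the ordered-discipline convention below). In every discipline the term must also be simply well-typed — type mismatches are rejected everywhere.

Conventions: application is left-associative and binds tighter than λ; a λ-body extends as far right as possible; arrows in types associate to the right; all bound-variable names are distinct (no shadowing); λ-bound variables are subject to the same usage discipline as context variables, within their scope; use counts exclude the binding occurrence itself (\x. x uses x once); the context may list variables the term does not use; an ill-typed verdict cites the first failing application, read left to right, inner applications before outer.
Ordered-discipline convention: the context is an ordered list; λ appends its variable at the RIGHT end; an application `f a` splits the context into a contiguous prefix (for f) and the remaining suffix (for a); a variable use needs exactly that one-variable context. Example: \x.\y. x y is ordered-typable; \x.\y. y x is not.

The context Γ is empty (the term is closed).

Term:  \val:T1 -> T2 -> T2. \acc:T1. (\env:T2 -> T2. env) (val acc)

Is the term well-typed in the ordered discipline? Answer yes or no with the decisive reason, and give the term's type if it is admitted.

yes — single-use (val, acc, env), ordered derivation ok; term : (T1 -> T2 -> T2) -> T1 -> T2 -> T2
usage: val (λ-bound) ×1, acc (λ-bound) ×1, env (λ-bound) ×1
uses in reading order: env, val, acc
typing: ✓ — (T1 -> T2 -> T2) -> T1 -> T2 -> T2
across the five disciplines: ordered ✓; linear ✓; affine ✓; relevant ✓; unrestricted ✓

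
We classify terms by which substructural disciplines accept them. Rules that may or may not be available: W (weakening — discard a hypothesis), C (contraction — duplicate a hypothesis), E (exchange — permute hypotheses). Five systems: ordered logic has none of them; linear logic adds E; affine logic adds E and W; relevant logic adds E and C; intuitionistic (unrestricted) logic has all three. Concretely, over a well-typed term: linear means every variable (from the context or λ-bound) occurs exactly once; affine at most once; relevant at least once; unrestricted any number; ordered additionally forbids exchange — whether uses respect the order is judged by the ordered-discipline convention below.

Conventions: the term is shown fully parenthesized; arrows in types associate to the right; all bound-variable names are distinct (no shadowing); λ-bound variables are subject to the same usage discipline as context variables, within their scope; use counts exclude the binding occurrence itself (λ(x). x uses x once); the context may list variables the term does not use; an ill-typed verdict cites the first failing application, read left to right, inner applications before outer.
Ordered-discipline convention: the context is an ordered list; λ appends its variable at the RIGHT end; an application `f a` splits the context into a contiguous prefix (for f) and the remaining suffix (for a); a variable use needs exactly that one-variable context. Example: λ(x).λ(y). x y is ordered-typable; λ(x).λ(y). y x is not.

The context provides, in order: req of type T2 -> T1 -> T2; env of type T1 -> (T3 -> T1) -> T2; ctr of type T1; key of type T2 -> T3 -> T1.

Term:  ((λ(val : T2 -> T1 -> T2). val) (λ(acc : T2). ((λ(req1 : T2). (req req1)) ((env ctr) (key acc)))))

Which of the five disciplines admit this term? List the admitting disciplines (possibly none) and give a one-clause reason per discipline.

admitting disciplines: ordered, linear, affine, relevant, unrestricted
counts: req: 1×, env: 1×, ctr: 1×, key: 1×, val (λ-bound): 1×, acc (λ-bound): 1×, req1 (λ-bound): 1×
use order (left to right): val, req, req1, env, ctr, key, acc
typing: the term checks, with type T2 -> T1 -> T2
ordered: ✓ — req, env, ctr, key, val, acc, req1 once each; derivable with no W/C/E
linear: ✓ — req, env, ctr, key, val, acc, req1: one use apiece
affine: ✓ — at most one use each (req, env, ctr, key, val, acc, req1)
relevant: ✓ — every one of req, env, ctr, key, val, acc, req1 appears
unrestricted: ✓ — well-typed at T2 -> T1 -> T2; no restrictions here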